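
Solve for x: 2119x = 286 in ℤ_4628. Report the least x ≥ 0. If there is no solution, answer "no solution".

46

First find gcd(2119, 4628):
4628 = 2·2119 + 390
2119 = 5·390 + 169
390 = 2·169 + 52
169 = 3·52 + 13
52 = 4·13 + 0
gcd = 13 and 13 | 286, so solutions exist. Divide through by 13: 163x ≡ 22 (mod 356).
Now find 163⁻¹ mod 356:
356 = 2*163 + 30
163 = 5*30 + 13
30 = 2*13 + 4
13 = 3*4 + 1
4 = 4*1 + 0
Back-substitute:
1 = 13 − 3·4
1 = −3·30 + 7·13
1 = 7·163 − 38·30
1 = −38·356 + 83·163
So 163⁻¹ ≡ 83 (mod 356).
Then x ≡ 83·22 ≡ 46 (mod 356); the smallest non-negative solution is x = 46.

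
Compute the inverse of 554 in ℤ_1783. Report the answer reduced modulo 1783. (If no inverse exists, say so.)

Run Euclid on (1783, 554):
1783 = 3*554 + 121
554 = 4*121 + 70
121 = 1*70 + 51
70 = 1*51 + 19
51 = 2*19 + 13
19 = 1*13 + 6
13 = 2*6 + 1
6 = 6*1 + 0
Since gcd(554, 1783) = 1, back-substitute to write 1 as a combination:
1 = 13 − 2·6
1 = −2·19 + 3·13
1 = 3·51 − 8·19
1 = −8·70 + 11·51
1 = 11·121 − 19·70
1 = −19·554 + 87·121
1 = 87·1783 − 280·554
Hence 554⁻¹ ≡ -280 ≡ 1503 (mod 1783).

1503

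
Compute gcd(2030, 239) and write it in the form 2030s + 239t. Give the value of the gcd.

Euclidean algorithm:
2030 = 8·239 + 118
239 = 2·118 + 3
118 = 39·3 + 1
3 = 3·1 + 0
gcd(2030, 239) = 1.
Express as a combination:
1 = 118 − 39·3
1 = −39·239 + 79·118
1 = 79·2030 − 671·239
So 1 = (79)·2030 + (-671)·239.

1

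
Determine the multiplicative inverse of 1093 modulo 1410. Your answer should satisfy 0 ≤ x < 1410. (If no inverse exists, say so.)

Run Euclid on (1410, 1093):
1410 = 1×1093 + 317
1093 = 3×317 + 142
317 = 2×142 + 33
142 = 4×33 + 10
33 = 3×10 + 3
10 = 3×3 + 1
3 = 3×1 + 0
The gcd is 1. Working backward:
1 = 10 − 3·3
1 = −3·33 + 10·10
1 = 10·142 − 43·33
1 = −43·317 + 96·142
1 = 96·1093 − 331·317
1 = −331·1410 + 427·1093
So 1093·427 ≡ 1 (mod 1410).

427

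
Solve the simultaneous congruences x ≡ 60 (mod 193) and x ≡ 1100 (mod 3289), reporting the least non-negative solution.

Write x = 60 + 193·k. Then 193·k ≡ 1100 − 60 ≡ 1040 (mod 3289).
Need 193⁻¹ mod 3289. Extended Euclid on (3289, 193):
3289 = 17*193 + 8
193 = 24*8 + 1
8 = 8*1 + 0
Back-substitute:
1 = 193 − 24·8
1 = −24·3289 + 409·193
193⁻¹ ≡ 409 (mod 3289), so k ≡ 409·1040 ≡ 1079 (mod 3289).
x = 60 + 193·1079 = 208307.

208307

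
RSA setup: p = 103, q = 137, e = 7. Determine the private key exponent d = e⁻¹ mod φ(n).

φ(n) = (p−1)(q−1) = 102·136 = 13872.
Need d with 7·d ≡ 1 (mod 13872). Apply the extended Euclidean algorithm:
13872 = 1981×7 + 5
7 = 1×5 + 2
5 = 2×2 + 1
2 = 2×1 + 0
Back-substitute:
1 = 5 − 2·2
1 = −2·7 + 3·5
1 = 3·13872 − 5945·7
So 7·(-5945) ≡ 1 (mod 13872), hence d ≡ -5945 ≡ 7927 (mod 13872).

7927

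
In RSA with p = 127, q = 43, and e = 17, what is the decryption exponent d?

φ(n) = (p−1)(q−1) = 126·42 = 5292.
Need d with 17·d ≡ 1 (mod 5292). Apply the extended Euclidean algorithm:
5292 = 311×17 + 5
17 = 3×5 + 2
5 = 2×2 + 1
2 = 2×1 + 0
Back-substitute:
1 = 5 − 2·2
1 = −2·17 + 7·5
1 = 7·5292 − 2179·17
So 17·(-2179) ≡ 1 (mod 5292), hence d ≡ -2179 ≡ 3113 (mod 5292).

3113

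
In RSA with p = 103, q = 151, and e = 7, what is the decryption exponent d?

φ(n) = (p−1)(q−1) = 102·150 = 15300.
Need d with 7·d ≡ 1 (mod 15300). Apply the extended Euclidean algorithm:
15300 = 2185×7 + 5
7 = 1×5 + 2
5 = 2×2 + 1
2 = 2×1 + 0
Back-substitute:
1 = 5 − 2·2
1 = −2·7 + 3·5
1 = 3·15300 − 6557·7
So 7·(-6557) ≡ 1 (mod 15300), hence d ≡ -6557 ≡ 8743 (mod 15300).

8743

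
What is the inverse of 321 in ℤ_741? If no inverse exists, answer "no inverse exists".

no inverse exists

Euclidean algorithm on 741, 321:
741 = 2*321 + 99
321 = 3*99 + 24
99 = 4*24 + 3
24 = 8*3 + 0
The gcd is 3, not 1, hence no inverse exists.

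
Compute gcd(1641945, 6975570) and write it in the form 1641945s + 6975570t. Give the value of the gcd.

Apply Euclid's algorithm to 6975570 and 1641945:
6975570 = 4·1641945 + 407790
1641945 = 4·407790 + 10785
407790 = 37·10785 + 8745
10785 = 1·8745 + 2040
8745 = 4·2040 + 585
2040 = 3·585 + 285
585 = 2·285 + 15
285 = 19·15 + 0
gcd(1641945, 6975570) = 15.
Express as a combination:
15 = 585 − 2·285
15 = −2·2040 + 7·585
15 = 7·8745 − 30·2040
15 = −30·10785 + 37·8745
15 = 37·407790 − 1399·10785
15 = −1399·1641945 + 5633·407790
15 = 5633·6975570 − 23931·1641945
So 15 = (5633)·6975570 + (-23931)·1641945.

15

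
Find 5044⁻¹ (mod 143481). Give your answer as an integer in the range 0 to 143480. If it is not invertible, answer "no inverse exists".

Compute gcd(5044, 143481):
143481 = 28×5044 + 2249
5044 = 2×2249 + 546
2249 = 4×546 + 65
546 = 8×65 + 26
65 = 2×26 + 13
26 = 2×13 + 0
The gcd is 13, not 1, hence no inverse exists.

no inverse exists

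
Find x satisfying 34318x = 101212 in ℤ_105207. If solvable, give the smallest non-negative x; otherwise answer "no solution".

First find gcd(34318, 105207):
105207 = 3×34318 + 2253
34318 = 15×2253 + 523
2253 = 4×523 + 161
523 = 3×161 + 40
161 = 4×40 + 1
40 = 40×1 + 0
gcd = 1, so a unique solution mod 105207 exists.
Back-substitute for the Bézout coefficients:
1 = 161 − 4·40
1 = −4·523 + 13·161
1 = 13·2253 − 56·523
1 = −56·34318 + 853·2253
1 = 853·105207 − 2615·34318
So 34318·(-2615) ≡ 1 (mod 105207), giving 34318⁻¹ ≡ 102592.
x ≡ 34318⁻¹·101212 ≡ 102592·101212 ≡ 31432 (mod 105207).

31432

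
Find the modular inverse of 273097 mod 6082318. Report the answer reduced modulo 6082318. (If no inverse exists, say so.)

no inverse exists

Euclidean algorithm on 6082318, 273097:
6082318 = 22·273097 + 74184
273097 = 3·74184 + 50545
74184 = 1·50545 + 23639
50545 = 2·23639 + 3267
23639 = 7·3267 + 770
3267 = 4·770 + 187
770 = 4·187 + 22
187 = 8·22 + 11
22 = 2·11 + 0
The gcd is 11, not 1, hence no inverse exists.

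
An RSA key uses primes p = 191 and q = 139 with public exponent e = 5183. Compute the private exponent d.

φ(n) = (p−1)(q−1) = 190·138 = 26220.
Need d with 5183·d ≡ 1 (mod 26220). Apply the extended Euclidean algorithm:
26220 = 5×5183 + 305
5183 = 16×305 + 303
305 = 1×303 + 2
303 = 151×2 + 1
2 = 2×1 + 0
Back-substitute:
1 = 303 − 151·2
1 = −151·305 + 152·303
1 = 152·5183 − 2583·305
1 = −2583·26220 + 13067·5183
So 5183·13067 ≡ 1 (mod 26220), hence d = 13067.

13067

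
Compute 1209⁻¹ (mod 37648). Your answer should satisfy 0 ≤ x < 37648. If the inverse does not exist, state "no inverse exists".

no inverse exists

Compute gcd(1209, 37648):
37648 = 31×1209 + 169
1209 = 7×169 + 26
169 = 6×26 + 13
26 = 2×13 + 0
gcd(1209, 37648) = 13 ≠ 1, so 1209 has no multiplicative inverse modulo 37648.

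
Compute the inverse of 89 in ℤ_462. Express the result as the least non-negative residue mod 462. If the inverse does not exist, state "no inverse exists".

353

Extended Euclidean algorithm:
462 = 5·89 + 17
89 = 5·17 + 4
17 = 4·4 + 1
4 = 4·1 + 0
gcd = 1, so the inverse exists. Back-substitute:
1 = 17 − 4·4
1 = −4·89 + 21·17
1 = 21·462 − 109·89
Hence 89⁻¹ ≡ -109 ≡ 353 (mod 462).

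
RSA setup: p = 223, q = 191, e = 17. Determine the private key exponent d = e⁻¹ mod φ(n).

27293

φ(n) = (p−1)(q−1) = 222·190 = 42180.
Need d with 17·d ≡ 1 (mod 42180). Apply the extended Euclidean algorithm:
42180 = 2481·17 + 3
17 = 5·3 + 2
3 = 1·2 + 1
2 = 2·1 + 0
Back-substitute:
1 = 3 − 2
1 = −17 + 6·3
1 = 6·42180 − 14887·17
So 17·(-14887) ≡ 1 (mod 42180), hence d ≡ -14887 ≡ 27293 (mod 42180).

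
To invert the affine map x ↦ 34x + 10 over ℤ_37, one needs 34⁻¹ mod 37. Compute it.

12

Apply the Euclidean algorithm to 37 and 34:
37 = 1·34 + 3
34 = 11·3 + 1
3 = 3·1 + 0
The gcd is 1. Working backward:
1 = 34 − 11·3
1 = −11·37 + 12·34
So 34·12 ≡ 1 (mod 37).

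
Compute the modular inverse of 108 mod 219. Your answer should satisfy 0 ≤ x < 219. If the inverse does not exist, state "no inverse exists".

Compute gcd(108, 219):
219 = 2×108 + 3
108 = 36×3 + 0
Since gcd = 3 > 1, 108 is not a unit mod 219.

no inverse exists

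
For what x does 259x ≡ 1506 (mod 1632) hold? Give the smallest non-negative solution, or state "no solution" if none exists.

1014

First find gcd(259, 1632):
1632 = 6·259 + 78
259 = 3·78 + 25
78 = 3·25 + 3
25 = 8·3 + 1
3 = 3·1 + 0
gcd = 1, so a unique solution mod 1632 exists.
Back-substitute for the Bézout coefficients:
1 = 25 − 8·3
1 = −8·78 + 25·25
1 = 25·259 − 83·78
1 = −83·1632 + 523·259
So 259·(523) ≡ 1 (mod 1632), giving 259⁻¹ ≡ 523.
x ≡ 259⁻¹·1506 ≡ 523·1506 ≡ 1014 (mod 1632).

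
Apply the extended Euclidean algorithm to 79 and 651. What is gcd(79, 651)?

1

Repeated division:
651 = 8×79 + 19
79 = 4×19 + 3
19 = 6×3 + 1
3 = 3×1 + 0
gcd(79, 651) = 1.
Express as a combination:
1 = 19 − 6·3
1 = −6·79 + 25·19
1 = 25·651 − 206·79
So 1 = (25)·651 + (-206)·79.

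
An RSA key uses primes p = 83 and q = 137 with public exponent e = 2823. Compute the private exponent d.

φ(n) = (p−1)(q−1) = 82·136 = 11152.
Need d with 2823·d ≡ 1 (mod 11152). Apply the extended Euclidean algorithm:
11152 = 3·2823 + 2683
2823 = 1·2683 + 140
2683 = 19·140 + 23
140 = 6·23 + 2
23 = 11·2 + 1
2 = 2·1 + 0
Back-substitute:
1 = 23 − 11·2
1 = −11·140 + 67·23
1 = 67·2683 − 1284·140
1 = −1284·2823 + 1351·2683
1 = 1351·11152 − 5337·2823
So 2823·(-5337) ≡ 1 (mod 11152), hence d ≡ -5337 ≡ 5815 (mod 11152).

5815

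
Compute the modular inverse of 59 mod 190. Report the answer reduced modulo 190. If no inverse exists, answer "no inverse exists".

Apply the Euclidean algorithm to 190 and 59:
190 = 3·59 + 13
59 = 4·13 + 7
13 = 1·7 + 6
7 = 1·6 + 1
6 = 6·1 + 0
gcd = 1, so the inverse exists. Back-substitute:
1 = 7 − 6
1 = −13 + 2·7
1 = 2·59 − 9·13
1 = −9·190 + 29·59
So 59·29 ≡ 1 (mod 190).

29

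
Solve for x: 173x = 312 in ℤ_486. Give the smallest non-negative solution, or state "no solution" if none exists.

426

First find gcd(173, 486):
486 = 2*173 + 140
173 = 1*140 + 33
140 = 4*33 + 8
33 = 4*8 + 1
8 = 8*1 + 0
gcd = 1, so a unique solution mod 486 exists.
Back-substitute for the Bézout coefficients:
1 = 33 − 4·8
1 = −4·140 + 17·33
1 = 17·173 − 21·140
1 = −21·486 + 59·173
So 173·(59) ≡ 1 (mod 486), giving 173⁻¹ ≡ 59.
x ≡ 173⁻¹·312 ≡ 59·312 ≡ 426 (mod 486).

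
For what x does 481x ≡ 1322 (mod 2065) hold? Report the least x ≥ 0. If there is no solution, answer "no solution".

First find gcd(481, 2065):
2065 = 4*481 + 141
481 = 3*141 + 58
141 = 2*58 + 25
58 = 2*25 + 8
25 = 3*8 + 1
8 = 8*1 + 0
gcd = 1, so a unique solution mod 2065 exists.
Back-substitute for the Bézout coefficients:
1 = 25 − 3·8
1 = −3·58 + 7·25
1 = 7·141 − 17·58
1 = −17·481 + 58·141
1 = 58·2065 − 249·481
So 481·(-249) ≡ 1 (mod 2065), giving 481⁻¹ ≡ 1816.
x ≡ 481⁻¹·1322 ≡ 1816·1322 ≡ 1222 (mod 2065).

1222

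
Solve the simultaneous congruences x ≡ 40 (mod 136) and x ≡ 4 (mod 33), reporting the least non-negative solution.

Write x = 40 + 136·k. Then 136·k ≡ 4 − 40 ≡ 30 (mod 33).
Need 136⁻¹ mod 33. Extended Euclid on (33, 4):
33 = 8·4 + 1
4 = 4·1 + 0
Back-substitute:
1 = 33 − 8·4
136⁻¹ ≡ 25 (mod 33), so k ≡ 25·30 ≡ 24 (mod 33).
x = 40 + 136·24 = 3304.

3304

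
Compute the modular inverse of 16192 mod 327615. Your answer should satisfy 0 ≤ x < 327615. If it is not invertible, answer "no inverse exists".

282313

Extended Euclidean algorithm:
327615 = 20·16192 + 3775
16192 = 4·3775 + 1092
3775 = 3·1092 + 499
1092 = 2·499 + 94
499 = 5·94 + 29
94 = 3·29 + 7
29 = 4·7 + 1
7 = 7·1 + 0
gcd = 1, so the inverse exists. Back-substitute:
1 = 29 − 4·7
1 = −4·94 + 13·29
1 = 13·499 − 69·94
1 = −69·1092 + 151·499
1 = 151·3775 − 522·1092
1 = −522·16192 + 2239·3775
1 = 2239·327615 − 45302·16192
Thus 16192·(-45302) ≡ 1 (mod 327615); reducing, -45302 mod 327615 = 282313.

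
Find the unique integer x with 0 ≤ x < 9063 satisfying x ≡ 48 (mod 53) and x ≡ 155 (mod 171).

Write x = 48 + 53·k. Then 53·k ≡ 155 − 48 ≡ 107 (mod 171).
Need 53⁻¹ mod 171. Extended Euclid on (171, 53):
171 = 3*53 + 12
53 = 4*12 + 5
12 = 2*5 + 2
5 = 2*2 + 1
2 = 2*1 + 0
Back-substitute:
1 = 5 − 2·2
1 = −2·12 + 5·5
1 = 5·53 − 22·12
1 = −22·171 + 71·53
53⁻¹ ≡ 71 (mod 171), so k ≡ 71·107 ≡ 73 (mod 171).
x = 48 + 53·73 = 3917.

3917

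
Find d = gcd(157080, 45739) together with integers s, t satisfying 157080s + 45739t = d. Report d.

1

Euclidean algorithm:
157080 = 3×45739 + 19863
45739 = 2×19863 + 6013
19863 = 3×6013 + 1824
6013 = 3×1824 + 541
1824 = 3×541 + 201
541 = 2×201 + 139
201 = 1×139 + 62
139 = 2×62 + 15
62 = 4×15 + 2
15 = 7×2 + 1
2 = 2×1 + 0
gcd(157080, 45739) = 1.
Express as a combination:
1 = 15 − 7·2
1 = −7·62 + 29·15
1 = 29·139 − 65·62
1 = −65·201 + 94·139
1 = 94·541 − 253·201
1 = −253·1824 + 853·541
1 = 853·6013 − 2812·1824
1 = −2812·19863 + 9289·6013
1 = 9289·45739 − 21390·19863
1 = −21390·157080 + 73459·45739
So 1 = (-21390)·157080 + (73459)·45739.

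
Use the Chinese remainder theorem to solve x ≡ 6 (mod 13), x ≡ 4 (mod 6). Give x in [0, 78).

58

Write x = 6 + 13·k. Then 13·k ≡ 4 − 6 ≡ 4 (mod 6).
Need 13⁻¹ mod 6. Extended Euclid on (6, 1):
6 = 6*1 + 0
13⁻¹ ≡ 1 (mod 6), so k ≡ 1·4 ≡ 4 (mod 6).
x = 6 + 13·4 = 58.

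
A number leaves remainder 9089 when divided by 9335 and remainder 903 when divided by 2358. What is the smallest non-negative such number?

10781679

Write x = 9089 + 9335·k. Then 9335·k ≡ 903 − 9089 ≡ 1246 (mod 2358).
Need 9335⁻¹ mod 2358. Extended Euclid on (2358, 2261):
2358 = 1·2261 + 97
2261 = 23·97 + 30
97 = 3·30 + 7
30 = 4·7 + 2
7 = 3·2 + 1
2 = 2·1 + 0
Back-substitute:
1 = 7 − 3·2
1 = −3·30 + 13·7
1 = 13·97 − 42·30
1 = −42·2261 + 979·97
1 = 979·2358 − 1021·2261
9335⁻¹ ≡ 1337 (mod 2358), so k ≡ 1337·1246 ≡ 1154 (mod 2358).
x = 9089 + 9335·1154 = 10781679.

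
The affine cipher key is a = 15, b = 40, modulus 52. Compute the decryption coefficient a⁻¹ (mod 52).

7

Apply the Euclidean algorithm to 52 and 15:
52 = 3·15 + 7
15 = 2·7 + 1
7 = 7·1 + 0
Since gcd(15, 52) = 1, back-substitute to write 1 as a combination:
1 = 15 − 2·7
1 = −2·52 + 7·15
So 15·7 ≡ 1 (mod 52).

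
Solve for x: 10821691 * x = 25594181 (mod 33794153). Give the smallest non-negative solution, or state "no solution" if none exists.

3632684

First find gcd(10821691, 33794153):
33794153 = 3*10821691 + 1329080
10821691 = 8*1329080 + 189051
1329080 = 7*189051 + 5723
189051 = 33*5723 + 192
5723 = 29*192 + 155
192 = 1*155 + 37
155 = 4*37 + 7
37 = 5*7 + 2
7 = 3*2 + 1
2 = 2*1 + 0
gcd = 1, so a unique solution mod 33794153 exists.
Back-substitute for the Bézout coefficients:
1 = 7 − 3·2
1 = −3·37 + 16·7
1 = 16·155 − 67·37
1 = −67·192 + 83·155
1 = 83·5723 − 2474·192
1 = −2474·189051 + 81725·5723
1 = 81725·1329080 − 574549·189051
1 = −574549·10821691 + 4678117·1329080
1 = 4678117·33794153 − 14608900·10821691
So 10821691·(-14608900) ≡ 1 (mod 33794153), giving 10821691⁻¹ ≡ 19185253.
x ≡ 10821691⁻¹·25594181 ≡ 19185253·25594181 ≡ 3632684 (mod 33794153).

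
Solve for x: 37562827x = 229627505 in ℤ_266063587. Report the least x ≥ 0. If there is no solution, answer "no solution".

211654235

First find gcd(37562827, 266063587):
266063587 = 7×37562827 + 3123798
37562827 = 12×3123798 + 77251
3123798 = 40×77251 + 33758
77251 = 2×33758 + 9735
33758 = 3×9735 + 4553
9735 = 2×4553 + 629
4553 = 7×629 + 150
629 = 4×150 + 29
150 = 5×29 + 5
29 = 5×5 + 4
5 = 1×4 + 1
4 = 4×1 + 0
gcd = 1, so a unique solution mod 266063587 exists.
Back-substitute for the Bézout coefficients:
1 = 5 − 4
1 = −29 + 6·5
1 = 6·150 − 31·29
1 = −31·629 + 130·150
1 = 130·4553 − 941·629
1 = −941·9735 + 2012·4553
1 = 2012·33758 − 6977·9735
1 = −6977·77251 + 15966·33758
1 = 15966·3123798 − 645617·77251
1 = −645617·37562827 + 7763370·3123798
1 = 7763370·266063587 − 54989207·37562827
So 37562827·(-54989207) ≡ 1 (mod 266063587), giving 37562827⁻¹ ≡ 211074380.
x ≡ 37562827⁻¹·229627505 ≡ 211074380·229627505 ≡ 211654235 (mod 266063587).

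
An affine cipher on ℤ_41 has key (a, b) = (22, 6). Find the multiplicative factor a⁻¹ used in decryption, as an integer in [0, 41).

28

Apply the Euclidean algorithm to 41 and 22:
41 = 1·22 + 19
22 = 1·19 + 3
19 = 6·3 + 1
3 = 3·1 + 0
gcd = 1, so the inverse exists. Back-substitute:
1 = 19 − 6·3
1 = −6·22 + 7·19
1 = 7·41 − 13·22
So 22·(-13) ≡ 1 (mod 41), and -13 ≡ 28 (mod 41).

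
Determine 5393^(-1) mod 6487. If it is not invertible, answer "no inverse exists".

gcd(6487, 5393) by repeated division:
6487 = 1·5393 + 1094
5393 = 4·1094 + 1017
1094 = 1·1017 + 77
1017 = 13·77 + 16
77 = 4·16 + 13
16 = 1·13 + 3
13 = 4·3 + 1
3 = 3·1 + 0
gcd = 1, so the inverse exists. Back-substitute:
1 = 13 − 4·3
1 = −4·16 + 5·13
1 = 5·77 − 24·16
1 = −24·1017 + 317·77
1 = 317·1094 − 341·1017
1 = −341·5393 + 1681·1094
1 = 1681·6487 − 2022·5393
Thus 5393·(-2022) ≡ 1 (mod 6487); reducing, -2022 mod 6487 = 4465.

4465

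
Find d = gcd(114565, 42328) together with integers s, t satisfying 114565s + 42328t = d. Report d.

Repeated division:
114565 = 2×42328 + 29909
42328 = 1×29909 + 12419
29909 = 2×12419 + 5071
12419 = 2×5071 + 2277
5071 = 2×2277 + 517
2277 = 4×517 + 209
517 = 2×209 + 99
209 = 2×99 + 11
99 = 9×11 + 0
gcd(114565, 42328) = 11.
Express as a combination:
11 = 209 − 2·99
11 = −2·517 + 5·209
11 = 5·2277 − 22·517
11 = −22·5071 + 49·2277
11 = 49·12419 − 120·5071
11 = −120·29909 + 289·12419
11 = 289·42328 − 409·29909
11 = −409·114565 + 1107·42328
So 11 = (-409)·114565 + (1107)·42328.

11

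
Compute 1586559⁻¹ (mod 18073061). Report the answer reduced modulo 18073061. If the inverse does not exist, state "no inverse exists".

gcd(18073061, 1586559) by repeated division:
18073061 = 11·1586559 + 620912
1586559 = 2·620912 + 344735
620912 = 1·344735 + 276177
344735 = 1·276177 + 68558
276177 = 4·68558 + 1945
68558 = 35·1945 + 483
1945 = 4·483 + 13
483 = 37·13 + 2
13 = 6·2 + 1
2 = 2·1 + 0
gcd = 1, so the inverse exists. Back-substitute:
1 = 13 − 6·2
1 = −6·483 + 223·13
1 = 223·1945 − 898·483
1 = −898·68558 + 31653·1945
1 = 31653·276177 − 127510·68558
1 = −127510·344735 + 159163·276177
1 = 159163·620912 − 286673·344735
1 = −286673·1586559 + 732509·620912
1 = 732509·18073061 − 8344272·1586559
Thus 1586559·(-8344272) ≡ 1 (mod 18073061); reducing, -8344272 mod 18073061 = 9728789.

9728789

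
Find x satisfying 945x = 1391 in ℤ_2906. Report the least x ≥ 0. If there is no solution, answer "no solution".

2397

First find gcd(945, 2906):
2906 = 3·945 + 71
945 = 13·71 + 22
71 = 3·22 + 5
22 = 4·5 + 2
5 = 2·2 + 1
2 = 2·1 + 0
gcd = 1, so a unique solution mod 2906 exists.
Back-substitute for the Bézout coefficients:
1 = 5 − 2·2
1 = −2·22 + 9·5
1 = 9·71 − 29·22
1 = −29·945 + 386·71
1 = 386·2906 − 1187·945
So 945·(-1187) ≡ 1 (mod 2906), giving 945⁻¹ ≡ 1719.
x ≡ 945⁻¹·1391 ≡ 1719·1391 ≡ 2397 (mod 2906).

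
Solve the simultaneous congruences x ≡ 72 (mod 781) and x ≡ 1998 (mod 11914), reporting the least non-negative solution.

8770702

Write x = 72 + 781·k. Then 781·k ≡ 1998 − 72 ≡ 1926 (mod 11914).
Need 781⁻¹ mod 11914. Extended Euclid on (11914, 781):
11914 = 15·781 + 199
781 = 3·199 + 184
199 = 1·184 + 15
184 = 12·15 + 4
15 = 3·4 + 3
4 = 1·3 + 1
3 = 3·1 + 0
Back-substitute:
1 = 4 − 3
1 = −15 + 4·4
1 = 4·184 − 49·15
1 = −49·199 + 53·184
1 = 53·781 − 208·199
1 = −208·11914 + 3173·781
781⁻¹ ≡ 3173 (mod 11914), so k ≡ 3173·1926 ≡ 11230 (mod 11914).
x = 72 + 781·11230 = 8770702.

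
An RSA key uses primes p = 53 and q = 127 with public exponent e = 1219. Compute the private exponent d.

43

φ(n) = (p−1)(q−1) = 52·126 = 6552.
Need d with 1219·d ≡ 1 (mod 6552). Apply the extended Euclidean algorithm:
6552 = 5·1219 + 457
1219 = 2·457 + 305
457 = 1·305 + 152
305 = 2·152 + 1
152 = 152·1 + 0
Back-substitute:
1 = 305 − 2·152
1 = −2·457 + 3·305
1 = 3·1219 − 8·457
1 = −8·6552 + 43·1219
So 1219·43 ≡ 1 (mod 6552), hence d = 43.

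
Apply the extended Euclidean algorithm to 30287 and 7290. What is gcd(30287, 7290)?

1

Euclidean algorithm:
30287 = 4*7290 + 1127
7290 = 6*1127 + 528
1127 = 2*528 + 71
528 = 7*71 + 31
71 = 2*31 + 9
31 = 3*9 + 4
9 = 2*4 + 1
4 = 4*1 + 0
gcd(30287, 7290) = 1.
Express as a combination:
1 = 9 − 2·4
1 = −2·31 + 7·9
1 = 7·71 − 16·31
1 = −16·528 + 119·71
1 = 119·1127 − 254·528
1 = −254·7290 + 1643·1127
1 = 1643·30287 − 6826·7290
So 1 = (1643)·30287 + (-6826)·7290.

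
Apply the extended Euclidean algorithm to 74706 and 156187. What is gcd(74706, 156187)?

Repeated division:
156187 = 2·74706 + 6775
74706 = 11·6775 + 181
6775 = 37·181 + 78
181 = 2·78 + 25
78 = 3·25 + 3
25 = 8·3 + 1
3 = 3·1 + 0
gcd(74706, 156187) = 1.
Working backward:
1 = 25 − 8·3
1 = −8·78 + 25·25
1 = 25·181 − 58·78
1 = −58·6775 + 2171·181
1 = 2171·74706 − 23939·6775
1 = −23939·156187 + 50049·74706
So 1 = (-23939)·156187 + (50049)·74706.

1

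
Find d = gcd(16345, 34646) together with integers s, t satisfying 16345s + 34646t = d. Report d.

1

Repeated division:
34646 = 2·16345 + 1956
16345 = 8·1956 + 697
1956 = 2·697 + 562
697 = 1·562 + 135
562 = 4·135 + 22
135 = 6·22 + 3
22 = 7·3 + 1
3 = 3·1 + 0
gcd(16345, 34646) = 1.
Back-substituting:
1 = 22 − 7·3
1 = −7·135 + 43·22
1 = 43·562 − 179·135
1 = −179·697 + 222·562
1 = 222·1956 − 623·697
1 = −623·16345 + 5206·1956
1 = 5206·34646 − 11035·16345
So 1 = (5206)·34646 + (-11035)·16345.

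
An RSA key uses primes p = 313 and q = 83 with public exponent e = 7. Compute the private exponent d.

φ(n) = (p−1)(q−1) = 312·82 = 25584.
Need d with 7·d ≡ 1 (mod 25584). Apply the extended Euclidean algorithm:
25584 = 3654×7 + 6
7 = 1×6 + 1
6 = 6×1 + 0
Back-substitute:
1 = 7 − 6
1 = −25584 + 3655·7
So 7·3655 ≡ 1 (mod 25584), hence d = 3655.

3655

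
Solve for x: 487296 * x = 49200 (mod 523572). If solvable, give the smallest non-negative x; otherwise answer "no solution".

3477

First find gcd(487296, 523572):
523572 = 1*487296 + 36276
487296 = 13*36276 + 15708
36276 = 2*15708 + 4860
15708 = 3*4860 + 1128
4860 = 4*1128 + 348
1128 = 3*348 + 84
348 = 4*84 + 12
84 = 7*12 + 0
gcd = 12 and 12 | 49200, so solutions exist. Divide through by 12: 40608x ≡ 4100 (mod 43631).
Now find 40608⁻¹ mod 43631:
43631 = 1×40608 + 3023
40608 = 13×3023 + 1309
3023 = 2×1309 + 405
1309 = 3×405 + 94
405 = 4×94 + 29
94 = 3×29 + 7
29 = 4×7 + 1
7 = 7×1 + 0
Back-substitute:
1 = 29 − 4·7
1 = −4·94 + 13·29
1 = 13·405 − 56·94
1 = −56·1309 + 181·405
1 = 181·3023 − 418·1309
1 = −418·40608 + 5615·3023
1 = 5615·43631 − 6033·40608
So 40608·(-6033) ≡ 1 (mod 43631), i.e. 40608⁻¹ ≡ 37598.
Then x ≡ 37598·4100 ≡ 3477 (mod 43631); the smallest non-negative solution is x = 3477.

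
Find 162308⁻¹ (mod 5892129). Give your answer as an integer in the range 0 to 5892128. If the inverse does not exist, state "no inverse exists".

1367393

Apply the Euclidean algorithm to 5892129 and 162308:
5892129 = 36·162308 + 49041
162308 = 3·49041 + 15185
49041 = 3·15185 + 3486
15185 = 4·3486 + 1241
3486 = 2·1241 + 1004
1241 = 1·1004 + 237
1004 = 4·237 + 56
237 = 4·56 + 13
56 = 4·13 + 4
13 = 3·4 + 1
4 = 4·1 + 0
Since gcd(162308, 5892129) = 1, back-substitute to write 1 as a combination:
1 = 13 − 3·4
1 = −3·56 + 13·13
1 = 13·237 − 55·56
1 = −55·1004 + 233·237
1 = 233·1241 − 288·1004
1 = −288·3486 + 809·1241
1 = 809·15185 − 3524·3486
1 = −3524·49041 + 11381·15185
1 = 11381·162308 − 37667·49041
1 = −37667·5892129 + 1367393·162308
So 162308·1367393 ≡ 1 (mod 5892129).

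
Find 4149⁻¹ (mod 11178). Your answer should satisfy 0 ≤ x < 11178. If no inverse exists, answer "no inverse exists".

no inverse exists

Compute gcd(4149, 11178):
11178 = 2*4149 + 2880
4149 = 1*2880 + 1269
2880 = 2*1269 + 342
1269 = 3*342 + 243
342 = 1*243 + 99
243 = 2*99 + 45
99 = 2*45 + 9
45 = 5*9 + 0
The gcd is 9, not 1, hence no inverse exists.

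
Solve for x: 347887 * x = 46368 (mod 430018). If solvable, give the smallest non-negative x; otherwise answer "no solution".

First find gcd(347887, 430018):
430018 = 1*347887 + 82131
347887 = 4*82131 + 19363
82131 = 4*19363 + 4679
19363 = 4*4679 + 647
4679 = 7*647 + 150
647 = 4*150 + 47
150 = 3*47 + 9
47 = 5*9 + 2
9 = 4*2 + 1
2 = 2*1 + 0
gcd = 1, so a unique solution mod 430018 exists.
Back-substitute for the Bézout coefficients:
1 = 9 − 4·2
1 = −4·47 + 21·9
1 = 21·150 − 67·47
1 = −67·647 + 289·150
1 = 289·4679 − 2090·647
1 = −2090·19363 + 8649·4679
1 = 8649·82131 − 36686·19363
1 = −36686·347887 + 155393·82131
1 = 155393·430018 − 192079·347887
So 347887·(-192079) ≡ 1 (mod 430018), giving 347887⁻¹ ≡ 237939.
x ≡ 347887⁻¹·46368 ≡ 237939·46368 ≡ 213744 (mod 430018).

213744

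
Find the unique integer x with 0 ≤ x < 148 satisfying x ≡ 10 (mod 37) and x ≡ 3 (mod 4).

47

Write x = 10 + 37·k. Then 37·k ≡ 3 − 10 ≡ 1 (mod 4).
Need 37⁻¹ mod 4. Extended Euclid on (4, 1):
4 = 4·1 + 0
37⁻¹ ≡ 1 (mod 4), so k ≡ 1·1 ≡ 1 (mod 4).
x = 10 + 37·1 = 47.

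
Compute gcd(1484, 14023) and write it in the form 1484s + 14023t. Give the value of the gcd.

Euclidean algorithm:
14023 = 9×1484 + 667
1484 = 2×667 + 150
667 = 4×150 + 67
150 = 2×67 + 16
67 = 4×16 + 3
16 = 5×3 + 1
3 = 3×1 + 0
gcd(1484, 14023) = 1.
Back-substituting:
1 = 16 − 5·3
1 = −5·67 + 21·16
1 = 21·150 − 47·67
1 = −47·667 + 209·150
1 = 209·1484 − 465·667
1 = −465·14023 + 4394·1484
So 1 = (-465)·14023 + (4394)·1484.

1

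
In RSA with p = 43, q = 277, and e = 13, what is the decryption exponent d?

φ(n) = (p−1)(q−1) = 42·276 = 11592.
Need d with 13·d ≡ 1 (mod 11592). Apply the extended Euclidean algorithm:
11592 = 891·13 + 9
13 = 1·9 + 4
9 = 2·4 + 1
4 = 4·1 + 0
Back-substitute:
1 = 9 − 2·4
1 = −2·13 + 3·9
1 = 3·11592 − 2675·13
So 13·(-2675) ≡ 1 (mod 11592), hence d ≡ -2675 ≡ 8917 (mod 11592).

8917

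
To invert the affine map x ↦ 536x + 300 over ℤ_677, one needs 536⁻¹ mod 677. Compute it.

Extended Euclidean algorithm:
677 = 1·536 + 141
536 = 3·141 + 113
141 = 1·113 + 28
113 = 4·28 + 1
28 = 28·1 + 0
The gcd is 1. Working backward:
1 = 113 − 4·28
1 = −4·141 + 5·113
1 = 5·536 − 19·141
1 = −19·677 + 24·536
So 536·24 ≡ 1 (mod 677).

24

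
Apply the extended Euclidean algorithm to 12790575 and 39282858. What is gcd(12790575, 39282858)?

9

Apply Euclid's algorithm to 39282858 and 12790575:
39282858 = 3×12790575 + 911133
12790575 = 14×911133 + 34713
911133 = 26×34713 + 8595
34713 = 4×8595 + 333
8595 = 25×333 + 270
333 = 1×270 + 63
270 = 4×63 + 18
63 = 3×18 + 9
18 = 2×9 + 0
gcd(12790575, 39282858) = 9.
Back-substituting:
9 = 63 − 3·18
9 = −3·270 + 13·63
9 = 13·333 − 16·270
9 = −16·8595 + 413·333
9 = 413·34713 − 1668·8595
9 = −1668·911133 + 43781·34713
9 = 43781·12790575 − 614602·911133
9 = −614602·39282858 + 1887587·12790575
So 9 = (-614602)·39282858 + (1887587)·12790575.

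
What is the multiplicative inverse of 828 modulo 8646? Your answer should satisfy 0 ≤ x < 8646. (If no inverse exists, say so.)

no inverse exists

Compute gcd(828, 8646):
8646 = 10*828 + 366
828 = 2*366 + 96
366 = 3*96 + 78
96 = 1*78 + 18
78 = 4*18 + 6
18 = 3*6 + 0
Since gcd = 6 > 1, 828 is not a unit mod 8646.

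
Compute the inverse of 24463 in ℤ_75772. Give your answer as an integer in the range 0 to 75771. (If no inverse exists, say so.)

Extended Euclidean algorithm:
75772 = 3×24463 + 2383
24463 = 10×2383 + 633
2383 = 3×633 + 484
633 = 1×484 + 149
484 = 3×149 + 37
149 = 4×37 + 1
37 = 37×1 + 0
gcd = 1, so the inverse exists. Back-substitute:
1 = 149 − 4·37
1 = −4·484 + 13·149
1 = 13·633 − 17·484
1 = −17·2383 + 64·633
1 = 64·24463 − 657·2383
1 = −657·75772 + 2035·24463
So 24463·2035 ≡ 1 (mod 75772).

2035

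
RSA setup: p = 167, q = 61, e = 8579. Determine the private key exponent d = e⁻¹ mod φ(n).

φ(n) = (p−1)(q−1) = 166·60 = 9960.
Need d with 8579·d ≡ 1 (mod 9960). Apply the extended Euclidean algorithm:
9960 = 1*8579 + 1381
8579 = 6*1381 + 293
1381 = 4*293 + 209
293 = 1*209 + 84
209 = 2*84 + 41
84 = 2*41 + 2
41 = 20*2 + 1
2 = 2*1 + 0
Back-substitute:
1 = 41 − 20·2
1 = −20·84 + 41·41
1 = 41·209 − 102·84
1 = −102·293 + 143·209
1 = 143·1381 − 674·293
1 = −674·8579 + 4187·1381
1 = 4187·9960 − 4861·8579
So 8579·(-4861) ≡ 1 (mod 9960), hence d ≡ -4861 ≡ 5099 (mod 9960).

5099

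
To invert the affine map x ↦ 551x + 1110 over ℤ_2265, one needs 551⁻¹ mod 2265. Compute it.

Extended Euclidean algorithm:
2265 = 4×551 + 61
551 = 9×61 + 2
61 = 30×2 + 1
2 = 2×1 + 0
The gcd is 1. Working backward:
1 = 61 − 30·2
1 = −30·551 + 271·61
1 = 271·2265 − 1114·551
Hence 551⁻¹ ≡ -1114 ≡ 1151 (mod 2265).

1151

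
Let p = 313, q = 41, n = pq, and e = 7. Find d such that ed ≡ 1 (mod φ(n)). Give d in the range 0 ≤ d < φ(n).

1783

φ(n) = (p−1)(q−1) = 312·40 = 12480.
Need d with 7·d ≡ 1 (mod 12480). Apply the extended Euclidean algorithm:
12480 = 1782×7 + 6
7 = 1×6 + 1
6 = 6×1 + 0
Back-substitute:
1 = 7 − 6
1 = −12480 + 1783·7
So 7·1783 ≡ 1 (mod 12480), hence d = 1783.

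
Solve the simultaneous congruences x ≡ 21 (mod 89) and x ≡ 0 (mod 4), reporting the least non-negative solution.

Write x = 21 + 89·k. Then 89·k ≡ 0 − 21 ≡ 3 (mod 4).
Need 89⁻¹ mod 4. Extended Euclid on (4, 1):
4 = 4*1 + 0
89⁻¹ ≡ 1 (mod 4), so k ≡ 1·3 ≡ 3 (mod 4).
x = 21 + 89·3 = 288.

288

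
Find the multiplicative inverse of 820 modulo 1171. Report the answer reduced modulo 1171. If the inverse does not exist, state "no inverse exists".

Run Euclid on (1171, 820):
1171 = 1·820 + 351
820 = 2·351 + 118
351 = 2·118 + 115
118 = 1·115 + 3
115 = 38·3 + 1
3 = 3·1 + 0
Since gcd(820, 1171) = 1, back-substitute to write 1 as a combination:
1 = 115 − 38·3
1 = −38·118 + 39·115
1 = 39·351 − 116·118
1 = −116·820 + 271·351
1 = 271·1171 − 387·820
Hence 820⁻¹ ≡ -387 ≡ 784 (mod 1171).

784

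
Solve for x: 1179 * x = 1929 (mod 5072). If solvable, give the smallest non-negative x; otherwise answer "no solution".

363

First find gcd(1179, 5072):
5072 = 4*1179 + 356
1179 = 3*356 + 111
356 = 3*111 + 23
111 = 4*23 + 19
23 = 1*19 + 4
19 = 4*4 + 3
4 = 1*3 + 1
3 = 3*1 + 0
gcd = 1, so a unique solution mod 5072 exists.
Back-substitute for the Bézout coefficients:
1 = 4 − 3
1 = −19 + 5·4
1 = 5·23 − 6·19
1 = −6·111 + 29·23
1 = 29·356 − 93·111
1 = −93·1179 + 308·356
1 = 308·5072 − 1325·1179
So 1179·(-1325) ≡ 1 (mod 5072), giving 1179⁻¹ ≡ 3747.
x ≡ 1179⁻¹·1929 ≡ 3747·1929 ≡ 363 (mod 5072).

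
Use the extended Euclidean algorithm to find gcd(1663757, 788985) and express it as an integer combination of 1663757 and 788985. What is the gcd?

1

Repeated division:
1663757 = 2·788985 + 85787
788985 = 9·85787 + 16902
85787 = 5·16902 + 1277
16902 = 13·1277 + 301
1277 = 4·301 + 73
301 = 4·73 + 9
73 = 8·9 + 1
9 = 9·1 + 0
gcd(1663757, 788985) = 1.
Express as a combination:
1 = 73 − 8·9
1 = −8·301 + 33·73
1 = 33·1277 − 140·301
1 = −140·16902 + 1853·1277
1 = 1853·85787 − 9405·16902
1 = −9405·788985 + 86498·85787
1 = 86498·1663757 − 182401·788985
So 1 = (86498)·1663757 + (-182401)·788985.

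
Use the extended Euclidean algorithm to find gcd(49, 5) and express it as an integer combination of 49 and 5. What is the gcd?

Repeated division:
49 = 9·5 + 4
5 = 1·4 + 1
4 = 4·1 + 0
gcd(49, 5) = 1.
Express as a combination:
1 = 5 − 4
1 = −49 + 10·5
So 1 = (-1)·49 + (10)·5.

1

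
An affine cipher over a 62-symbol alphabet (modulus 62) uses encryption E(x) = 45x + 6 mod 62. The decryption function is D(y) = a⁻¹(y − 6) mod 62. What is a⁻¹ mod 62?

51

Extended Euclidean algorithm:
62 = 1×45 + 17
45 = 2×17 + 11
17 = 1×11 + 6
11 = 1×6 + 5
6 = 1×5 + 1
5 = 5×1 + 0
Since gcd(45, 62) = 1, back-substitute to write 1 as a combination:
1 = 6 − 5
1 = −11 + 2·6
1 = 2·17 − 3·11
1 = −3·45 + 8·17
1 = 8·62 − 11·45
Thus 45·(-11) ≡ 1 (mod 62); reducing, -11 mod 62 = 51.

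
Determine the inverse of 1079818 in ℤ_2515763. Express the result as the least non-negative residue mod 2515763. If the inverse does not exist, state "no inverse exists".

Run Euclid on (2515763, 1079818):
2515763 = 2·1079818 + 356127
1079818 = 3·356127 + 11437
356127 = 31·11437 + 1580
11437 = 7·1580 + 377
1580 = 4·377 + 72
377 = 5·72 + 17
72 = 4·17 + 4
17 = 4·4 + 1
4 = 4·1 + 0
gcd = 1, so the inverse exists. Back-substitute:
1 = 17 − 4·4
1 = −4·72 + 17·17
1 = 17·377 − 89·72
1 = −89·1580 + 373·377
1 = 373·11437 − 2700·1580
1 = −2700·356127 + 84073·11437
1 = 84073·1079818 − 254919·356127
1 = −254919·2515763 + 593911·1079818
So 1079818·593911 ≡ 1 (mod 2515763).

593911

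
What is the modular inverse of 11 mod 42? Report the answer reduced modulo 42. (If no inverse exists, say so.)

Extended Euclidean algorithm:
42 = 3*11 + 9
11 = 1*9 + 2
9 = 4*2 + 1
2 = 2*1 + 0
The gcd is 1. Working backward:
1 = 9 − 4·2
1 = −4·11 + 5·9
1 = 5·42 − 19·11
Thus 11·(-19) ≡ 1 (mod 42); reducing, -19 mod 42 = 23.

23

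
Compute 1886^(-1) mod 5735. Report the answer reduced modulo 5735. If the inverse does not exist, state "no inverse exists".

Run Euclid on (5735, 1886):
5735 = 3·1886 + 77
1886 = 24·77 + 38
77 = 2·38 + 1
38 = 38·1 + 0
Since gcd(1886, 5735) = 1, back-substitute to write 1 as a combination:
1 = 77 − 2·38
1 = −2·1886 + 49·77
1 = 49·5735 − 149·1886
Thus 1886·(-149) ≡ 1 (mod 5735); reducing, -149 mod 5735 = 5586.

5586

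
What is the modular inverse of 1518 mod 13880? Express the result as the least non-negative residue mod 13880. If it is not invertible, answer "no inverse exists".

Compute gcd(1518, 13880):
13880 = 9·1518 + 218
1518 = 6·218 + 210
218 = 1·210 + 8
210 = 26·8 + 2
8 = 4·2 + 0
gcd(1518, 13880) = 2 ≠ 1, so 1518 has no multiplicative inverse modulo 13880.

no inverse exists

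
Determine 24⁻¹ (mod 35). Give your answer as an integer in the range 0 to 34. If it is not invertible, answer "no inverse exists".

19

Extended Euclidean algorithm:
35 = 1·24 + 11
24 = 2·11 + 2
11 = 5·2 + 1
2 = 2·1 + 0
gcd = 1, so the inverse exists. Back-substitute:
1 = 11 − 5·2
1 = −5·24 + 11·11
1 = 11·35 − 16·24
Hence 24⁻¹ ≡ -16 ≡ 19 (mod 35).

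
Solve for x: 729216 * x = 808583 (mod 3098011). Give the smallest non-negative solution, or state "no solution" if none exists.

First find gcd(729216, 3098011):
3098011 = 4*729216 + 181147
729216 = 4*181147 + 4628
181147 = 39*4628 + 655
4628 = 7*655 + 43
655 = 15*43 + 10
43 = 4*10 + 3
10 = 3*3 + 1
3 = 3*1 + 0
gcd = 1, so a unique solution mod 3098011 exists.
Back-substitute for the Bézout coefficients:
1 = 10 − 3·3
1 = −3·43 + 13·10
1 = 13·655 − 198·43
1 = −198·4628 + 1399·655
1 = 1399·181147 − 54759·4628
1 = −54759·729216 + 220435·181147
1 = 220435·3098011 − 936499·729216
So 729216·(-936499) ≡ 1 (mod 3098011), giving 729216⁻¹ ≡ 2161512.
x ≡ 729216⁻¹·808583 ≡ 2161512·808583 ≡ 363780 (mod 3098011).

363780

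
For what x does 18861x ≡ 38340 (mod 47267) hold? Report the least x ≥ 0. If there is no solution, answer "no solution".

First find gcd(18861, 47267):
47267 = 2*18861 + 9545
18861 = 1*9545 + 9316
9545 = 1*9316 + 229
9316 = 40*229 + 156
229 = 1*156 + 73
156 = 2*73 + 10
73 = 7*10 + 3
10 = 3*3 + 1
3 = 3*1 + 0
gcd = 1, so a unique solution mod 47267 exists.
Back-substitute for the Bézout coefficients:
1 = 10 − 3·3
1 = −3·73 + 22·10
1 = 22·156 − 47·73
1 = −47·229 + 69·156
1 = 69·9316 − 2807·229
1 = −2807·9545 + 2876·9316
1 = 2876·18861 − 5683·9545
1 = −5683·47267 + 14242·18861
So 18861·(14242) ≡ 1 (mod 47267), giving 18861⁻¹ ≡ 14242.
x ≡ 18861⁻¹·38340 ≡ 14242·38340 ≡ 9896 (mod 47267).

9896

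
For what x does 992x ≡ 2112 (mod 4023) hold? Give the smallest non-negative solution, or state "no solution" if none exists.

651

First find gcd(992, 4023):
4023 = 4*992 + 55
992 = 18*55 + 2
55 = 27*2 + 1
2 = 2*1 + 0
gcd = 1, so a unique solution mod 4023 exists.
Back-substitute for the Bézout coefficients:
1 = 55 − 27·2
1 = −27·992 + 487·55
1 = 487·4023 − 1975·992
So 992·(-1975) ≡ 1 (mod 4023), giving 992⁻¹ ≡ 2048.
x ≡ 992⁻¹·2112 ≡ 2048·2112 ≡ 651 (mod 4023).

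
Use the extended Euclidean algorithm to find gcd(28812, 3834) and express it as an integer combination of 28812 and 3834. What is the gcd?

Apply Euclid's algorithm to 28812 and 3834:
28812 = 7·3834 + 1974
3834 = 1·1974 + 1860
1974 = 1·1860 + 114
1860 = 16·114 + 36
114 = 3·36 + 6
36 = 6·6 + 0
gcd(28812, 3834) = 6.
Working backward:
6 = 114 − 3·36
6 = −3·1860 + 49·114
6 = 49·1974 − 52·1860
6 = −52·3834 + 101·1974
6 = 101·28812 − 759·3834
So 6 = (101)·28812 + (-759)·3834.

6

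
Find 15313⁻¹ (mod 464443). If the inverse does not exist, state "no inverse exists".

gcd(464443, 15313) by repeated division:
464443 = 30×15313 + 5053
15313 = 3×5053 + 154
5053 = 32×154 + 125
154 = 1×125 + 29
125 = 4×29 + 9
29 = 3×9 + 2
9 = 4×2 + 1
2 = 2×1 + 0
Since gcd(15313, 464443) = 1, back-substitute to write 1 as a combination:
1 = 9 − 4·2
1 = −4·29 + 13·9
1 = 13·125 − 56·29
1 = −56·154 + 69·125
1 = 69·5053 − 2264·154
1 = −2264·15313 + 6861·5053
1 = 6861·464443 − 208094·15313
So 15313·(-208094) ≡ 1 (mod 464443), and -208094 ≡ 256349 (mod 464443).

256349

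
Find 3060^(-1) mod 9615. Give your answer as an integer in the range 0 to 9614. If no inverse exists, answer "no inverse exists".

Compute gcd(3060, 9615):
9615 = 3×3060 + 435
3060 = 7×435 + 15
435 = 29×15 + 0
Since gcd = 15 > 1, 3060 is not a unit mod 9615.

no inverse exists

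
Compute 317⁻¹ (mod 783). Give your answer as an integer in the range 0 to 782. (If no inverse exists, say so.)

gcd(783, 317) by repeated division:
783 = 2·317 + 149
317 = 2·149 + 19
149 = 7·19 + 16
19 = 1·16 + 3
16 = 5·3 + 1
3 = 3·1 + 0
Since gcd(317, 783) = 1, back-substitute to write 1 as a combination:
1 = 16 − 5·3
1 = −5·19 + 6·16
1 = 6·149 − 47·19
1 = −47·317 + 100·149
1 = 100·783 − 247·317
Hence 317⁻¹ ≡ -247 ≡ 536 (mod 783).

536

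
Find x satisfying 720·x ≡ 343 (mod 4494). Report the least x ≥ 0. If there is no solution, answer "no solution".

no solution

gcd(720, 4494):
4494 = 6*720 + 174
720 = 4*174 + 24
174 = 7*24 + 6
24 = 4*6 + 0
gcd = 6, but 6 ∤ 343, so the congruence has no solution.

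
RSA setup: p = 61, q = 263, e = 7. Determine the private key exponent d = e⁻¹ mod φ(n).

8983

φ(n) = (p−1)(q−1) = 60·262 = 15720.
Need d with 7·d ≡ 1 (mod 15720). Apply the extended Euclidean algorithm:
15720 = 2245*7 + 5
7 = 1*5 + 2
5 = 2*2 + 1
2 = 2*1 + 0
Back-substitute:
1 = 5 − 2·2
1 = −2·7 + 3·5
1 = 3·15720 − 6737·7
So 7·(-6737) ≡ 1 (mod 15720), hence d ≡ -6737 ≡ 8983 (mod 15720).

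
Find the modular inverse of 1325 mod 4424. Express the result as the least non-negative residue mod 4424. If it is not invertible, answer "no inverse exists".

Run Euclid on (4424, 1325):
4424 = 3×1325 + 449
1325 = 2×449 + 427
449 = 1×427 + 22
427 = 19×22 + 9
22 = 2×9 + 4
9 = 2×4 + 1
4 = 4×1 + 0
Since gcd(1325, 4424) = 1, back-substitute to write 1 as a combination:
1 = 9 − 2·4
1 = −2·22 + 5·9
1 = 5·427 − 97·22
1 = −97·449 + 102·427
1 = 102·1325 − 301·449
1 = −301·4424 + 1005·1325
So 1325·1005 ≡ 1 (mod 4424).

1005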